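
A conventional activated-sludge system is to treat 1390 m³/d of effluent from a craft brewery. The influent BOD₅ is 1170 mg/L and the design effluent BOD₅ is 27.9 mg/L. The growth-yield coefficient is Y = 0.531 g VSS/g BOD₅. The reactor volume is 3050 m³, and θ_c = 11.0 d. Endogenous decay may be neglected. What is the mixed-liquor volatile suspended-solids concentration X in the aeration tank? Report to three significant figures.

X ≈ 3040 mg/L

Without decay, X = Y Q (S₀−S) θ_c / V = 0.531 × 1390 × (1170 − 27.9) × 11.0 / 3050 = 3040 mg/L.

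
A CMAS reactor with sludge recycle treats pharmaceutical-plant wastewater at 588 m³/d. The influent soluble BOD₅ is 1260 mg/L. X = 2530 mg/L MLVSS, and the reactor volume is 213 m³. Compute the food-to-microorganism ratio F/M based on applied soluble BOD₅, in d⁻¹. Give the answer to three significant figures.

F/M ≈ 1.37 d⁻¹

Food-to-microorganism ratio F/M = Q S₀ / (V X) = 588 × 1260 / (213.0 × 2530) = 1.375 d⁻¹.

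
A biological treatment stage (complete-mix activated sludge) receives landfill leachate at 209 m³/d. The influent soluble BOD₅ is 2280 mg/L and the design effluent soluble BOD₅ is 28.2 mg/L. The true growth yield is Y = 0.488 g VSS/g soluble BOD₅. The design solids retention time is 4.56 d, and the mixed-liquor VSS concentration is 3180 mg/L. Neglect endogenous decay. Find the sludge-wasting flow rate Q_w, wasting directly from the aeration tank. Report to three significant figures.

Q_w ≈ 72.2 m³/d

Biomass mass balance (decay neglected): V·X = Y·Q·(S₀ − S)·θ_c, so V = 0.488 × 209 × (2280 − 28.2) × 4.56 / 3180 = 329.3 m³.
Wasting from the aeration tank: Q_w = V / θ_c = 329.3 / 4.56 = 72.22 m³/d.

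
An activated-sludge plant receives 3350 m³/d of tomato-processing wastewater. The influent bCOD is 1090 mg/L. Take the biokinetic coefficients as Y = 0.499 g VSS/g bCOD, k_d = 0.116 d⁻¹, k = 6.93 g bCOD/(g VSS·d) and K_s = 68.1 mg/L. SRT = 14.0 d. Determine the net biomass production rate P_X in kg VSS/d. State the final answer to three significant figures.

P_X ≈ 692 kg VSS/d

Effluent substrate depends only on kinetics and SRT: S = K_s(1 + k_d θ_c) / [θ_c(Yk − k_d) − 1] = 68.1 × (1 + 0.116 × 14.0) / [14.0 × (0.499 × 6.93 − 0.116) − 1] = 178.7 / 45.79 = 3.903 mg/L.
Correct the yield for decay: Y_obs = Y/(1 + k_d θ_c) = 0.499 / (1 + 0.116 × 14.0) = 0.499 / 2.624 = 0.1902.
Mass of bCOD removed per day: Q(S₀ − S) = 3350 × 1086 g/m³ = 3638 kg/d.
So the net sludge growth is P_X = 0.1902 × 3638 = 691.9 kg VSS/d.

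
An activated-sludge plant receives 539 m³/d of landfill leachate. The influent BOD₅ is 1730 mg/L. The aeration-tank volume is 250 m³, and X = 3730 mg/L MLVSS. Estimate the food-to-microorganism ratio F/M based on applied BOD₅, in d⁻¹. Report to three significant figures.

F/M ≈ 1.000 d⁻¹

F/M = Q·S₀ / (V·X) = 539 × 1730 / (250.0 × 3730) = 1.0000 g BOD₅·(g VSS·d)⁻¹.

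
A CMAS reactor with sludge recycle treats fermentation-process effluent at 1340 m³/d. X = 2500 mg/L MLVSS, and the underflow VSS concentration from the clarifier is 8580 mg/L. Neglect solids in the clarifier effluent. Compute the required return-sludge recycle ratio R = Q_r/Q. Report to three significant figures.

Solids balance on the clarifier gives (1+R)X = R·X_r, so R = X/(X_r − X) = 2500 / (8580 − 2500) = 0.4112.

R ≈ 0.411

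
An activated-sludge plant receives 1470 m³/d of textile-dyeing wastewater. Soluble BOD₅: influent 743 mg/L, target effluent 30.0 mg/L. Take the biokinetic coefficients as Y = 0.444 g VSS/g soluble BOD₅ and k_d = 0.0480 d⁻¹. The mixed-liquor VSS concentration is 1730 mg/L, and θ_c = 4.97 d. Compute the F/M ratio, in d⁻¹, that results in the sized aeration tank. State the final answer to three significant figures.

From the SRT design equation V = Y Q (S₀−S) θ_c / [X (1 + k_d θ_c)] = 0.444 × 1470 × (743 − 30.0) × 4.97 / [1730 × (1 + 0.0480 × 4.97)] = 2.31×10^6 / 2143 = 1079 m³.
F/M = Q·S₀ / (V·X) = 1470 × 743 / (1079 × 1730) = 0.5849 g soluble BOD₅·(g VSS·d)⁻¹.

F/M ≈ 0.585 d⁻¹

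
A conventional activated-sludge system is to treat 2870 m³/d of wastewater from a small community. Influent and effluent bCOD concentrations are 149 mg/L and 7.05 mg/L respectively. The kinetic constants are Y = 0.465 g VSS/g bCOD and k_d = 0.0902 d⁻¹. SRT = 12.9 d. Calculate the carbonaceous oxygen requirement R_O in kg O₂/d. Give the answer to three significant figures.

Correct the yield for decay: Y_obs = Y/(1 + k_d θ_c) = 0.465 / (1 + 0.0902 × 12.9) = 0.465 / 2.164 = 0.2149.
Q·(S₀ − S) = 2870 × (149 − 7.05) × 10⁻³ = 407.4 kg/d removed.
Biomass synthesised: P_X = Y_obs × 407.4 = 87.56 kg VSS/d.
Carbonaceous O₂ demand = substrate oxidised − cell-mass equivalent = 407.4 − 1.42 × 87.56 = 283.1 kg O₂/d.

R_O ≈ 283 kg O₂/d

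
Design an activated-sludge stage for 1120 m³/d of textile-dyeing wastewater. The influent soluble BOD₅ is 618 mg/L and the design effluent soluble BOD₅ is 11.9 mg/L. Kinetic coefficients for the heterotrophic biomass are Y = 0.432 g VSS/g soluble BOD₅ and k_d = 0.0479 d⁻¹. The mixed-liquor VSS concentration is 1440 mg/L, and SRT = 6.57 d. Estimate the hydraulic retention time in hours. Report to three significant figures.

Steady-state biomass mass balance: V·X·(1 + k_d·θ_c) = Y·Q·(S₀ − S)·θ_c, so V = 0.432 × 1120 × (618 − 11.9) × 6.57 / [1440 × (1 + 0.0479 × 6.57)] = 1.93×10^6 / 1893 = 1018 m³.
HRT = V/Q = 1018 m³ / 1120 m³·d⁻¹ = 0.9087 d × 24 = 21.81 h.

τ ≈ 21.8 h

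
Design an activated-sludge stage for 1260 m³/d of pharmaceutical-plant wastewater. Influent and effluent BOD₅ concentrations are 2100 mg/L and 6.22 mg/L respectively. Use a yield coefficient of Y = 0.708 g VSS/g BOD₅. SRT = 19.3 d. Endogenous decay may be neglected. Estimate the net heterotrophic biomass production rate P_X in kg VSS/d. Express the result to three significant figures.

With endogenous decay neglected, the observed yield equals the true yield: Y_obs = Y = 0.708 g VSS/g BOD₅.
ΔS = 2100 − 6.22 = 2094 mg/L, so the substrate removal rate is 1260 × 2094/1000 = 2638 kg BOD₅/d.
Biomass produced: P_X = Y_obs·Q·ΔS = 0.7080 × 2638 ≈ 1868 kg VSS/d.

P_X ≈ 1870 kg VSS/d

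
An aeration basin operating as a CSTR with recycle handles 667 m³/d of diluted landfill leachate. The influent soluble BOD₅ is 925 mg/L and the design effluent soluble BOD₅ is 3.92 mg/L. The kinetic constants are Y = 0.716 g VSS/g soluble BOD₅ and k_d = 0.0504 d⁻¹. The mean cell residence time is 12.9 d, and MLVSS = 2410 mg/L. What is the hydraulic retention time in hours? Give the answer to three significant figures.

τ ≈ 51.3 h

Rearranging the biomass balance for a CMAS with decay, V = Y·Q·ΔS·θ_c / [X·(1+k_d θ_c)] = 0.716 × 667 × (925 − 3.92) × 12.9 / [2410 × (1 + 0.0504 × 12.9)] = 5.67×10^6 / 3977 = 1427 m³.
τ = V/Q = 1427/667 = 2.139 d, or 51.34 h.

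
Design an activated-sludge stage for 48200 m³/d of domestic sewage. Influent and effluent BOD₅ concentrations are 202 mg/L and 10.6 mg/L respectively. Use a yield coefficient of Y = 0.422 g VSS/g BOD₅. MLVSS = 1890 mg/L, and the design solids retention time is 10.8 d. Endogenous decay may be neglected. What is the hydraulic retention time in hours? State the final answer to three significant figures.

τ ≈ 11.1 h

With k_d = 0 the design equation reduces to V = Y Q (S₀−S) θ_c / X = 0.422 × 48200 × (202 − 10.6) × 10.8 / 1890 = 22247 m³.
HRT = V/Q = 22247 m³ / 48200 m³·d⁻¹ = 0.4615 d × 24 = 11.08 h.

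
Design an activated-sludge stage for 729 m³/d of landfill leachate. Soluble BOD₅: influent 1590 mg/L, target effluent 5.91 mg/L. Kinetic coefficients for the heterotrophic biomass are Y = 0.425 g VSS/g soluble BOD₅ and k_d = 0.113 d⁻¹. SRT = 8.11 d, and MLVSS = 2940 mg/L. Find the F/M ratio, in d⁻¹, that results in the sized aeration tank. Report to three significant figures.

Steady-state biomass mass balance: V·X·(1 + k_d·θ_c) = Y·Q·(S₀ − S)·θ_c, so V = 0.425 × 729 × (1590 − 5.91) × 8.11 / [2940 × (1 + 0.113 × 8.11)] = 3.98×10^6 / 5634 = 706.4 m³.
F/M = applied load / biomass = Q·S₀/(V·X) = 729 × 1590 / (706.4 × 2940) = 0.5581 d⁻¹.

F/M ≈ 0.558 d⁻¹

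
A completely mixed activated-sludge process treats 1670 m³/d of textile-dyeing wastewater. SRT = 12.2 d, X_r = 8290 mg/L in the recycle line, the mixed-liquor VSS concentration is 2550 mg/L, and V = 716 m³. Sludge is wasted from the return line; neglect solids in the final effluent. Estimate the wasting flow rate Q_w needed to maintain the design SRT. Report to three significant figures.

Q_w = (V·X)/(θ_c X_r) = 716.0 × 2550 / (12.2 × 8290) = 18.05 m³/d.

Q_w ≈ 18.1 m³/d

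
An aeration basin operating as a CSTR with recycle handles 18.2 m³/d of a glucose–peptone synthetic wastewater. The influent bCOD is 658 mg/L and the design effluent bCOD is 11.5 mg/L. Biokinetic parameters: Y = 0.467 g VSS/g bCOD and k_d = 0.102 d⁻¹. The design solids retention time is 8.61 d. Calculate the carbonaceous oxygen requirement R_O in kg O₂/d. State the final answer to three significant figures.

R_O ≈ 7.61 kg O₂/d

Y_obs = Y / (1 + k_d θ_c) = 0.467 / (1 + 0.102 × 8.61) = 0.467 / 1.878 = 0.2486.
Substrate removed = Q·(S₀ − S) = 18.2 m³/d × (658 − 11.5) g/m³ = 1.18×10^4 g/d = 11.77 kg/d.
P_X = Y_obs·Q·(S₀ − S) = 0.2486 × 11.77 = 2.926 kg VSS/d.
R_O = Q·(S₀ − S) − 1.42·P_X = 11.77 − 1.42 × 2.926 = 7.612 kg O₂/d.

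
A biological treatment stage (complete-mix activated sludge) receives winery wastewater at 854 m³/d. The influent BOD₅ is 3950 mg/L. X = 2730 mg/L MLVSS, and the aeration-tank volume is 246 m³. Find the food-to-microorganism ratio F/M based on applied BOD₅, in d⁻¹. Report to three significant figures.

F/M ≈ 5.02 d⁻¹

F/M = Q·S₀ / (V·X) = 854 × 3950 / (246.0 × 2730) = 5.023 g BOD₅·(g VSS·d)⁻¹.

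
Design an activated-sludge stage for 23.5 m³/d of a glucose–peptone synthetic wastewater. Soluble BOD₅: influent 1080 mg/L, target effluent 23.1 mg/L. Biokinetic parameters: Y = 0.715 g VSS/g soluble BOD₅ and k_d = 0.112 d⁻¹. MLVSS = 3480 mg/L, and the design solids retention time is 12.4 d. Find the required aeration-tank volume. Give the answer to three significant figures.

V ≈ 26.5 m³

Steady-state biomass mass balance: V·X·(1 + k_d·θ_c) = Y·Q·(S₀ − S)·θ_c, so V = 0.715 × 23.5 × (1080 − 23.1) × 12.4 / [3480 × (1 + 0.112 × 12.4)] = 2.2×10^5 / 8313 = 26.49 m³.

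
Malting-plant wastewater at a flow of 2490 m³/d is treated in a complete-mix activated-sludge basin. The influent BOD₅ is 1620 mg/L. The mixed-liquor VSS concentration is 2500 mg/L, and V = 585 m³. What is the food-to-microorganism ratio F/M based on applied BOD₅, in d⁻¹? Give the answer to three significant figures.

F/M = Q·S₀ / (V·X) = 2490 × 1620 / (585.0 × 2500) = 2.758 g BOD₅·(g VSS·d)⁻¹.

F/M ≈ 2.76 d⁻¹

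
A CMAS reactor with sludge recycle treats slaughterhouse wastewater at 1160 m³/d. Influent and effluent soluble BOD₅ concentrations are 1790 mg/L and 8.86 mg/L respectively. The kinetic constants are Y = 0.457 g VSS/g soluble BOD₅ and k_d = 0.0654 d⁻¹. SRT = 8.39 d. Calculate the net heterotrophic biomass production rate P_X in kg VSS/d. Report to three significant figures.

The observed yield is Y_obs = Y/(1 + k_d·θ_c) = 0.457 / (1 + 0.0654 × 8.39) = 0.457 / 1.549 = 0.2951 g VSS per g soluble BOD₅ removed.
ΔS = 1790 − 8.86 = 1781 mg/L, so the substrate removal rate is 1160 × 1781/1000 = 2066 kg soluble BOD₅/d.
Net biomass production P_X = Y_obs × Q·(S₀ − S) = 0.2951 × 2066 = 609.7 kg VSS/d.

P_X ≈ 610 kg VSS/d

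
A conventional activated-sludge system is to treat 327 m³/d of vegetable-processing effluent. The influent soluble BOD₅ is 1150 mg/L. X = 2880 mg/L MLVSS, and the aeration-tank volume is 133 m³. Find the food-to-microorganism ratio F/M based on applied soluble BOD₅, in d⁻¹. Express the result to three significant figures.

F/M ≈ 0.982 d⁻¹

Food-to-microorganism ratio F/M = Q S₀ / (V X) = 327 × 1150 / (133.0 × 2880) = 0.9818 d⁻¹.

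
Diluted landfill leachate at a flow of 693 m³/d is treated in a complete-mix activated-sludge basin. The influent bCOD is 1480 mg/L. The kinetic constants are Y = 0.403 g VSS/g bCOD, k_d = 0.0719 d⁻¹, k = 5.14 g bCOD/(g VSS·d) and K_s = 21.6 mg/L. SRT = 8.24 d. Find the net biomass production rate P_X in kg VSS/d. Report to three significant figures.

P_X ≈ 259 kg VSS/d

From the Monod/SRT balance for a CMAS, S = K_s·(1+k_d θ_c)/[θ_c·(Y k − k_d) − 1] = 21.6 × (1 + 0.0719 × 8.24) / [8.24 × (0.403 × 5.14 − 0.0719) − 1] = 34.40 / 15.48 = 2.223 mg/L.
Y_obs = Y / (1 + k_d θ_c) = 0.403 / (1 + 0.0719 × 8.24) = 0.403 / 1.592 = 0.2531.
Q·(S₀ − S) = 693 × (1480 − 2.22) × 10⁻³ = 1024 kg/d removed.
P_X = Y_obs · Q(S₀ − S) = 0.2531 × 1024 = 259.2 kg VSS/d.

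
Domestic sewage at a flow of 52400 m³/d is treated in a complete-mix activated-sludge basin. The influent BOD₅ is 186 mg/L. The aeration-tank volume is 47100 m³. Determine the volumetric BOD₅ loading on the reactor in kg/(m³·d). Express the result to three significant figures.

L_v ≈ 0.207 kg BOD₅/(m³·d)

Volumetric loading L_v = Q·S₀ / V = 52400 × 186 g/m³ / 47100 m³ = 206.9 g/(m³·d) = 0.2069 kg BOD₅/(m³·d).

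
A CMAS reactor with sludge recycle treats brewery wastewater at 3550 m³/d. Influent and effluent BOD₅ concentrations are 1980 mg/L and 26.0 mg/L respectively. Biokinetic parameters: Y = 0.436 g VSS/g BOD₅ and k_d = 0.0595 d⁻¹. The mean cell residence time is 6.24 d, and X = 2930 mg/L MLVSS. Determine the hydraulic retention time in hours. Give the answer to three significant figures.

Rearranging the biomass balance for a CMAS with decay, V = Y·Q·ΔS·θ_c / [X·(1+k_d θ_c)] = 0.436 × 3550 × (1980 − 26.0) × 6.24 / [2930 × (1 + 0.0595 × 6.24)] = 1.89×10^7 / 4018 = 4697 m³.
HRT = V/Q = 4697 m³ / 3550 m³·d⁻¹ = 1.323 d × 24 = 31.76 h.

τ ≈ 31.8 h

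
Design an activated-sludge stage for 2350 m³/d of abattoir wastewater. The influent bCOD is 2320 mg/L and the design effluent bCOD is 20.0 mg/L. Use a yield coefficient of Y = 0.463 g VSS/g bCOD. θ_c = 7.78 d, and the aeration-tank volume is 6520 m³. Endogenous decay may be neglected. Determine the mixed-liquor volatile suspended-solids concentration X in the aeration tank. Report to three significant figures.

X = Y·Q·ΔS·θ_c / V = 0.463 × 2350 × (2320 − 20.0) × 7.78 / 6520 = 2986 mg/L.

X ≈ 2990 mg/L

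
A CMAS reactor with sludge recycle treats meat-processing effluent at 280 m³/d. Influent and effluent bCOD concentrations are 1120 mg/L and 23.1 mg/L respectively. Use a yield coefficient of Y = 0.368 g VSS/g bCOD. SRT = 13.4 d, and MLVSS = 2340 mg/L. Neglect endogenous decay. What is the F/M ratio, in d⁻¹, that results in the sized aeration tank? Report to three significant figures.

Biomass mass balance (decay neglected): V·X = Y·Q·(S₀ − S)·θ_c, so V = 0.368 × 280 × (1120 − 23.1) × 13.4 / 2340 = 647.2 m³.
F/M = Q·S₀ / (V·X) = 280 × 1120 / (647.2 × 2340) = 0.2071 g bCOD·(g VSS·d)⁻¹.

F/M ≈ 0.207 d⁻¹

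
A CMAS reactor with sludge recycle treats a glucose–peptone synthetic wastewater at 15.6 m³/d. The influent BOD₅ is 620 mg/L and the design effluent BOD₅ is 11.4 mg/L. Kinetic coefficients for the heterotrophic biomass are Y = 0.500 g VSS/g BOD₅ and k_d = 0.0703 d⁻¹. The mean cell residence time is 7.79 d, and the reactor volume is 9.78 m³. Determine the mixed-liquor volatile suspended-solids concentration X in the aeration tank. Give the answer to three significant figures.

From V·X·(1 + k_d·θ_c) = Y·Q·(S₀ − S)·θ_c: X = 0.500 × 15.6 × (620 − 11.4) × 7.79 / [9.78 × (1 + 0.0703 × 7.79)] = 2443 mg/L.

X ≈ 2440 mg/L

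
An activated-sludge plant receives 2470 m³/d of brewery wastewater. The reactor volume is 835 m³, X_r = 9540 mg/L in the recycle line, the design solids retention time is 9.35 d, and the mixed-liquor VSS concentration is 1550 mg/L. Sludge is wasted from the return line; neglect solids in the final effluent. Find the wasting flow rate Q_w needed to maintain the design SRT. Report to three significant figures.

θ_c = V·X/(Q_w·X_r) when wasting from the recycle, so Q_w = V·X/(θ_c·X_r) = 835.0 × 1550 / (9.35 × 9540) = 14.51 m³/d.

Q_w ≈ 14.5 m³/d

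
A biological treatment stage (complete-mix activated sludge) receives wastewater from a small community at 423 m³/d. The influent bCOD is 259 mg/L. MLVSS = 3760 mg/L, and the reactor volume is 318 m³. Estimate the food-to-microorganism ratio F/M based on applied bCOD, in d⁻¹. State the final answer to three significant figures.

F/M ≈ 0.0916 d⁻¹

F/M = Q·S₀ / (V·X) = 423 × 259 / (318.0 × 3760) = 0.09163 g bCOD·(g VSS·d)⁻¹.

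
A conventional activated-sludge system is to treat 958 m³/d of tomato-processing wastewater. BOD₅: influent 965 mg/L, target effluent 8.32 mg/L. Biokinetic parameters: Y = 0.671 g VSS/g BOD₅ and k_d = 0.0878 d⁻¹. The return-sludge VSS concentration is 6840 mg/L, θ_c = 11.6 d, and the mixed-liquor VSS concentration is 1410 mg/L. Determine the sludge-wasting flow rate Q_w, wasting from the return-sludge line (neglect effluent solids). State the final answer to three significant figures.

Q_w ≈ 44.5 m³/d

Steady-state biomass mass balance: V·X·(1 + k_d·θ_c) = Y·Q·(S₀ − S)·θ_c, so V = 0.671 × 958 × (965 − 8.32) × 11.6 / [1410 × (1 + 0.0878 × 11.6)] = 7.13×10^6 / 2846 = 2507 m³.
Wasting from the return line (neglecting effluent solids): Q_w = V·X / (θ_c·X_r) = 2507 × 1410 / (11.6 × 6840) = 44.54 m³/d.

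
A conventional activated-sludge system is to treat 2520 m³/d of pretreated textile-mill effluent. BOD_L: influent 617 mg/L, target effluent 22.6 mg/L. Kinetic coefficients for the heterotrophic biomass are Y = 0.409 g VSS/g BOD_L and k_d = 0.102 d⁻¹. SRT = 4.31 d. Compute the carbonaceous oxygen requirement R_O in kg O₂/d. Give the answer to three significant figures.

Correct the yield for decay: Y_obs = Y/(1 + k_d θ_c) = 0.409 / (1 + 0.102 × 4.31) = 0.409 / 1.440 = 0.2841.
Q·(S₀ − S) = 2520 × (617 − 22.6) × 10⁻³ = 1498 kg/d removed.
Net sludge production P_X = 0.2841 × 1498 = 425.6 kg VSS/d.
R_O = Q·(S₀ − S) − 1.42·P_X = 1498 − 1.42 × 425.6 = 893.6 kg O₂/d.

R_O ≈ 894 kg O₂/d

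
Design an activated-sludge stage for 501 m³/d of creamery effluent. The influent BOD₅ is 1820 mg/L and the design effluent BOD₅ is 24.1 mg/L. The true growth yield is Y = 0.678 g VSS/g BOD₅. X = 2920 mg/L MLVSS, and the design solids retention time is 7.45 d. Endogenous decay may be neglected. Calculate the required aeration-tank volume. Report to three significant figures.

V ≈ 1560 m³

With k_d = 0 the design equation reduces to V = Y Q (S₀−S) θ_c / X = 0.678 × 501 × (1820 − 24.1) × 7.45 / 2920 = 1556 m³.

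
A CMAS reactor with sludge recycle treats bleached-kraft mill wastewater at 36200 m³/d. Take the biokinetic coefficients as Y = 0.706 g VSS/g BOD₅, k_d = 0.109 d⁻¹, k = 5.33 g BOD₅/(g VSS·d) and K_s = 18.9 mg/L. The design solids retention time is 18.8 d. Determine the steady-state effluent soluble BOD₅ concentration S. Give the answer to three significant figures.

S ≈ 0.851 mg/L

Effluent substrate depends only on kinetics and SRT: S = K_s(1 + k_d θ_c) / [θ_c(Yk − k_d) − 1] = 18.9 × (1 + 0.109 × 18.8) / [18.8 × (0.706 × 5.33 − 0.109) − 1] = 57.63 / 67.69 = 0.8513 mg/L.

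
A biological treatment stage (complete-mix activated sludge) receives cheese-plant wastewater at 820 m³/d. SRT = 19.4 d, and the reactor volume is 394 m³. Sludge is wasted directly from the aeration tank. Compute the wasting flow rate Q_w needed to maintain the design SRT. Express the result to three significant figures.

Wasting from the aeration tank: Q_w = V / θ_c = 394.0 / 19.4 = 20.31 m³/d.

Q_w ≈ 20.3 m³/d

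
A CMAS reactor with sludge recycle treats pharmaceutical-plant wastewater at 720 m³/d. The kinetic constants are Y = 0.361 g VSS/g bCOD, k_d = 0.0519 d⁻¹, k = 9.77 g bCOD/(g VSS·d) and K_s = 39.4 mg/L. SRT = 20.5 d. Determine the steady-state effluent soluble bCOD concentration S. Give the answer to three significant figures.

For a completely mixed reactor with recycle the Lawrence–McCarty relation gives S = K_s·(1 + k_d·θ_c) / [θ_c·(Y·k − k_d) − 1] = 39.4 × (1 + 0.0519 × 20.5) / [20.5 × (0.361 × 9.77 − 0.0519) − 1] = 81.32 / 70.24 = 1.158 mg/L.

S ≈ 1.16 mg/L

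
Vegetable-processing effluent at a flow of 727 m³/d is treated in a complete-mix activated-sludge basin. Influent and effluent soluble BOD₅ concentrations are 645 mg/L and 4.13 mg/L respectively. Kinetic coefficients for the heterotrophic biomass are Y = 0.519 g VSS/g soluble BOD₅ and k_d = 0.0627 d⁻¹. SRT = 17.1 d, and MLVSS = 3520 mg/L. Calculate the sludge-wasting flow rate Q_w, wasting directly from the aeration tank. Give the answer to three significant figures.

Q_w ≈ 33.2 m³/d

From the SRT design equation V = Y Q (S₀−S) θ_c / [X (1 + k_d θ_c)] = 0.519 × 727 × (645 − 4.13) × 17.1 / [3520 × (1 + 0.0627 × 17.1)] = 4.13×10^6 / 7294 = 566.9 m³.
With mixed-liquor wasting, θ_c = V/Q_w, so Q_w = V/θ_c = 566.9/17.1 = 33.15 m³/d.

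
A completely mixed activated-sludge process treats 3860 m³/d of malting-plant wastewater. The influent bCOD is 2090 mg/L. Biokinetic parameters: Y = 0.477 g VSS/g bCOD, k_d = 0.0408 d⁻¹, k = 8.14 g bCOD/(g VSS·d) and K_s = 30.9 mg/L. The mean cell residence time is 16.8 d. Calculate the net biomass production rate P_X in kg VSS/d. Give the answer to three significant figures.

P_X ≈ 2280 kg VSS/d

For a completely mixed reactor with recycle the Lawrence–McCarty relation gives S = K_s·(1 + k_d·θ_c) / [θ_c·(Y·k − k_d) − 1] = 30.9 × (1 + 0.0408 × 16.8) / [16.8 × (0.477 × 8.14 − 0.0408) − 1] = 52.08 / 63.55 = 0.8196 mg/L.
Y_obs = Y / (1 + k_d θ_c) = 0.477 / (1 + 0.0408 × 16.8) = 0.477 / 1.685 = 0.2830.
Mass of bCOD removed per day: Q(S₀ − S) = 3860 × 2089 g/m³ = 8064 kg/d.
Biomass produced: P_X = Y_obs·Q·ΔS = 0.2830 × 8064 ≈ 2282 kg VSS/d.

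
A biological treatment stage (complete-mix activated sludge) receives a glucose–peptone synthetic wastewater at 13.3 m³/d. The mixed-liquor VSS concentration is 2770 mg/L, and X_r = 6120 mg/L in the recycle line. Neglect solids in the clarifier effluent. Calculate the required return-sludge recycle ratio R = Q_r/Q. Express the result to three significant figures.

Solids balance on the clarifier gives (1+R)X = R·X_r, so R = X/(X_r − X) = 2770 / (6120 − 2770) = 0.8269.

R ≈ 0.827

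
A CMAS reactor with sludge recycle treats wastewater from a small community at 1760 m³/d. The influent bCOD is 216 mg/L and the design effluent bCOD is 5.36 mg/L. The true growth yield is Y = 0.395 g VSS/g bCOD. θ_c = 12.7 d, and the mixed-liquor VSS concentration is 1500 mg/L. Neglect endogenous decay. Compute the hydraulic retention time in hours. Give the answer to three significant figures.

With k_d = 0 the design equation reduces to V = Y Q (S₀−S) θ_c / X = 0.395 × 1760 × (216 − 5.36) × 12.7 / 1500 = 1240 m³.
HRT = V/Q = 1240 m³ / 1760 m³·d⁻¹ = 0.7045 d × 24 = 16.91 h.

τ ≈ 16.9 h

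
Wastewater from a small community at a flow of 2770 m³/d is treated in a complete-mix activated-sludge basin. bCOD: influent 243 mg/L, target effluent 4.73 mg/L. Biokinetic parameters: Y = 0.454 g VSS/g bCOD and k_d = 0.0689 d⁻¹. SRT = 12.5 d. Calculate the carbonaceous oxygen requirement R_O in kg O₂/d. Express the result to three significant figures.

R_O ≈ 431 kg O₂/d

Observed yield with endogenous decay: Y_obs = Y / (1 + k_d·θ_c) = 0.454 / (1 + 0.0689 × 12.5) = 0.454 / 1.861 = 0.2439 g VSS/g bCOD.
Substrate removed = Q·(S₀ − S) = 2770 m³/d × (243 − 4.73) g/m³ = 6.6×10^5 g/d = 660.0 kg/d.
Net sludge production P_X = 0.2439 × 660.0 = 161.0 kg VSS/d.
Carbonaceous O₂ demand = substrate oxidised − cell-mass equivalent = 660.0 − 1.42 × 161.0 = 431.4 kg O₂/d.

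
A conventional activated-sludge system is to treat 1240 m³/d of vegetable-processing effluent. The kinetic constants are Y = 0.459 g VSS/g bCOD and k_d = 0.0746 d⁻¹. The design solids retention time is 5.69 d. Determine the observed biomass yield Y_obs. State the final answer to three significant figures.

The observed yield is Y_obs = Y/(1 + k_d·θ_c) = 0.459 / (1 + 0.0746 × 5.69) = 0.459 / 1.424 = 0.3222 g VSS per g bCOD removed.

Y_obs ≈ 0.322 g VSS/g bCOD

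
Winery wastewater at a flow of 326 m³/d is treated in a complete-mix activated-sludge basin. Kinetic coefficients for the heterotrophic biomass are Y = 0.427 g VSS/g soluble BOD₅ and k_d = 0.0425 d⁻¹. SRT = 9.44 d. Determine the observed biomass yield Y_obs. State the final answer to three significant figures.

Correct the yield for decay: Y_obs = Y/(1 + k_d θ_c) = 0.427 / (1 + 0.0425 × 9.44) = 0.427 / 1.401 = 0.3047.

Y_obs ≈ 0.305 g VSS/g soluble BOD₅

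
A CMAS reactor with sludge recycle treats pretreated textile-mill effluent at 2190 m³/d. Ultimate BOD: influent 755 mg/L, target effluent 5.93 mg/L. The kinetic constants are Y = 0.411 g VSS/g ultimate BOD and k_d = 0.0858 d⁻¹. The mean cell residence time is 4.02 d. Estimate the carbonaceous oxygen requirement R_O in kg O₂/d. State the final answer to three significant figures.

R_O ≈ 929 kg O₂/d

The observed yield is Y_obs = Y/(1 + k_d·θ_c) = 0.411 / (1 + 0.0858 × 4.02) = 0.411 / 1.345 = 0.3056 g VSS per g ultimate BOD removed.
ΔS = 755 − 5.93 = 749.1 mg/L, so the substrate removal rate is 2190 × 749.1/1000 = 1640 kg ultimate BOD/d.
P_X = Y_obs·Q·(S₀ − S) = 0.3056 × 1640 = 501.3 kg VSS/d.
Carbonaceous O₂ demand = substrate oxidised − cell-mass equivalent = 1640 − 1.42 × 501.3 = 928.6 kg O₂/d.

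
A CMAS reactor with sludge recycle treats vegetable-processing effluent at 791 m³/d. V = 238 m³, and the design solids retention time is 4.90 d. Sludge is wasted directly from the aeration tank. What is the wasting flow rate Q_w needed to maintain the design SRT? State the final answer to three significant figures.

For wasting at MLVSS concentration, Q_w = V/θ_c = 238.0/4.90 = 48.57 m³/d.

Q_w ≈ 48.6 m³/d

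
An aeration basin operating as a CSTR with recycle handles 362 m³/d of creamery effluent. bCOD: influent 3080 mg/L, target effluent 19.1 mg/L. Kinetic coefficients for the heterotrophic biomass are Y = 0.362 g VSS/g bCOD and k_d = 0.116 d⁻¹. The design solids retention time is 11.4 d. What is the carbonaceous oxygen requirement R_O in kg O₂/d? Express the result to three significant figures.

Correct the yield for decay: Y_obs = Y/(1 + k_d θ_c) = 0.362 / (1 + 0.116 × 11.4) = 0.362 / 2.322 = 0.1559.
Mass of bCOD removed per day: Q(S₀ − S) = 362 × 3061 g/m³ = 1108 kg/d.
Net sludge production P_X = 0.1559 × 1108 = 172.7 kg VSS/d.
R_O = Q·ΔS − 1.42 P_X = 1108 − 245.3 = 862.8 kg O₂/d.

R_O ≈ 863 kg O₂/d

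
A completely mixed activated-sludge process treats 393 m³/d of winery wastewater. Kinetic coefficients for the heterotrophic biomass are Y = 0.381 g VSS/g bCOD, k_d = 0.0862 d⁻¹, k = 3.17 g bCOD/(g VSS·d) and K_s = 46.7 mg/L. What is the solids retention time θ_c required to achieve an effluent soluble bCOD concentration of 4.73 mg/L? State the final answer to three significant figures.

θ_c ≈ 40.2 d

At the target effluent, Y k S/(K_s+S) = 0.381×3.17×4.73/51.43 = 0.1111 d⁻¹.
Then 1/θ_c = μ − k_d = 0.1111 − 0.0862 = 0.02488 d⁻¹, giving θ_c = 40.20 d.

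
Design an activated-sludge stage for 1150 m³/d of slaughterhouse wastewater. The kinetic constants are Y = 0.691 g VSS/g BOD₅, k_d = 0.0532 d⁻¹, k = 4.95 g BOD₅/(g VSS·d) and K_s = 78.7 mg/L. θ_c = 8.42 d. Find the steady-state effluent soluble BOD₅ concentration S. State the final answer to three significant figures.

For a completely mixed reactor with recycle the Lawrence–McCarty relation gives S = K_s·(1 + k_d·θ_c) / [θ_c·(Y·k − k_d) − 1] = 78.7 × (1 + 0.0532 × 8.42) / [8.42 × (0.691 × 4.95 − 0.0532) − 1] = 114.0 / 27.35 = 4.166 mg/L.

S ≈ 4.17 mg/L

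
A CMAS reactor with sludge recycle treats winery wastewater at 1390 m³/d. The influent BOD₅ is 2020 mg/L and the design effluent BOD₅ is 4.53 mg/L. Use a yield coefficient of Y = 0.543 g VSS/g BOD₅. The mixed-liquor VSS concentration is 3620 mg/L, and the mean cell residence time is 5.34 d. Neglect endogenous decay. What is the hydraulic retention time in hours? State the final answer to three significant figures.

τ ≈ 38.7 h

V·X = Y·Q·ΔS·θ_c gives V = 0.543 × 1390 × (2020 − 4.53) × 5.34 / 3620 = 2244 m³.
τ = V/Q = 2244/1390 = 1.614 d, or 38.75 h.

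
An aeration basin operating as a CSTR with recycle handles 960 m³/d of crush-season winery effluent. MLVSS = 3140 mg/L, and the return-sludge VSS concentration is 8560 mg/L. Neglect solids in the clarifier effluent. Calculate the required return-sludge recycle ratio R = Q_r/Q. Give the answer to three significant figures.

Mass balance around the secondary clarifier (neglecting effluent solids): R = X / (X_r − X) = 3140 / (8560 − 3140) = 0.5793.

R ≈ 0.579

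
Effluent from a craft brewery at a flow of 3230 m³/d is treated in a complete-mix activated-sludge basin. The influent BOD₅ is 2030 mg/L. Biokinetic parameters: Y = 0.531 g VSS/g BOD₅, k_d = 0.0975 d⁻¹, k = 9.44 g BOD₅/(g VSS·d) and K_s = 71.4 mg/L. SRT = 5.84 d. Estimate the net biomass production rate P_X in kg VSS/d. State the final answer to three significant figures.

P_X ≈ 2210 kg VSS/d

Effluent substrate depends only on kinetics and SRT: S = K_s(1 + k_d θ_c) / [θ_c(Yk − k_d) − 1] = 71.4 × (1 + 0.0975 × 5.84) / [5.84 × (0.531 × 9.44 − 0.0975) − 1] = 112.1 / 27.70 = 4.045 mg/L.
Correct the yield for decay: Y_obs = Y/(1 + k_d θ_c) = 0.531 / (1 + 0.0975 × 5.84) = 0.531 / 1.569 = 0.3383.
Q·(S₀ − S) = 3230 × (2030 − 4.04) × 10⁻³ = 6544 kg/d removed.
So the net sludge growth is P_X = 0.3383 × 6544 = 2214 kg VSS/d.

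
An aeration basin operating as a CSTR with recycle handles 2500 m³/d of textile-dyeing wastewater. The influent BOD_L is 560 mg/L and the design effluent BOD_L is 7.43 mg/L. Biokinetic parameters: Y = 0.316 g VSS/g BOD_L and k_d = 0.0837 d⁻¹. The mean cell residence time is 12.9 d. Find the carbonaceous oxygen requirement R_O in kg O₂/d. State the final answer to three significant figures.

The observed yield is Y_obs = Y/(1 + k_d·θ_c) = 0.316 / (1 + 0.0837 × 12.9) = 0.316 / 2.080 = 0.1519 g VSS per g BOD_L removed.
ΔS = 560 − 7.43 = 552.6 mg/L, so the substrate removal rate is 2500 × 552.6/1000 = 1381 kg BOD_L/d.
Biomass synthesised: P_X = Y_obs × 1381 = 209.9 kg VSS/d.
Carbonaceous O₂ demand = substrate oxidised − cell-mass equivalent = 1381 − 1.42 × 209.9 = 1083 kg O₂/d.

R_O ≈ 1080 kg O₂/d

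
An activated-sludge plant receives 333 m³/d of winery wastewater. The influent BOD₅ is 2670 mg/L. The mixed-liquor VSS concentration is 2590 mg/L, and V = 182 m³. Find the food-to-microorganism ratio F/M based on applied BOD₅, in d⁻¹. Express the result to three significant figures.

F/M ≈ 1.89 d⁻¹

F/M = Q·S₀ / (V·X) = 333 × 2670 / (182.0 × 2590) = 1.886 g BOD₅·(g VSS·d)⁻¹.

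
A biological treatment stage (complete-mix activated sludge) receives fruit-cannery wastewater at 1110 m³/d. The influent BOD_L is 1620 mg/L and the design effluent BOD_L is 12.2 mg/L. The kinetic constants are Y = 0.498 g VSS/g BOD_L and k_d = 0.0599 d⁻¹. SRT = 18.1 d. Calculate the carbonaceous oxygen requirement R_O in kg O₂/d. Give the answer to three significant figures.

R_O ≈ 1180 kg O₂/d

Observed yield with endogenous decay: Y_obs = Y / (1 + k_d·θ_c) = 0.498 / (1 + 0.0599 × 18.1) = 0.498 / 2.084 = 0.2389 g VSS/g BOD_L.
Q·(S₀ − S) = 1110 × (1620 − 12.2) × 10⁻³ = 1785 kg/d removed.
Biomass synthesised: P_X = Y_obs × 1785 = 426.4 kg VSS/d.
Carbonaceous O₂ demand = substrate oxidised − cell-mass equivalent = 1785 − 1.42 × 426.4 = 1179 kg O₂/d.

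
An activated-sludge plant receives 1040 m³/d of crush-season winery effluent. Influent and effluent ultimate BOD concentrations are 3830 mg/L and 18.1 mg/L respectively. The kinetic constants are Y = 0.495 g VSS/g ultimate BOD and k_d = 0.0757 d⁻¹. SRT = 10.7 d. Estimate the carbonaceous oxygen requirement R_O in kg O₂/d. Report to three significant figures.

The observed yield is Y_obs = Y/(1 + k_d·θ_c) = 0.495 / (1 + 0.0757 × 10.7) = 0.495 / 1.810 = 0.2735 g VSS per g ultimate BOD removed.
Mass of ultimate BOD removed per day: Q(S₀ − S) = 1040 × 3812 g/m³ = 3964 kg/d.
Biomass synthesised: P_X = Y_obs × 3964 = 1084 kg VSS/d.
R_O = Q·(S₀ − S) − 1.42·P_X = 3964 − 1.42 × 1084 = 2425 kg O₂/d.

R_O ≈ 2420 kg O₂/d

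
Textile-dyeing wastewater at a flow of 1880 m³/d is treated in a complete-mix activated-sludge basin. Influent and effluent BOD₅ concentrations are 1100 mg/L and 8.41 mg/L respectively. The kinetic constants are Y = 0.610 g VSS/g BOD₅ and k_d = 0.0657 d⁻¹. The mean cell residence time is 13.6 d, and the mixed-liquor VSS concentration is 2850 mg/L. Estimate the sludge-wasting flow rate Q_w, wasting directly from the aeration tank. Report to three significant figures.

Q_w ≈ 232 m³/d

Rearranging the biomass balance for a CMAS with decay, V = Y·Q·ΔS·θ_c / [X·(1+k_d θ_c)] = 0.610 × 1880 × (1100 − 8.41) × 13.6 / [2850 × (1 + 0.0657 × 13.6)] = 1.7×10^7 / 5397 = 3155 m³.
For wasting at MLVSS concentration, Q_w = V/θ_c = 3155/13.6 = 232.0 m³/d.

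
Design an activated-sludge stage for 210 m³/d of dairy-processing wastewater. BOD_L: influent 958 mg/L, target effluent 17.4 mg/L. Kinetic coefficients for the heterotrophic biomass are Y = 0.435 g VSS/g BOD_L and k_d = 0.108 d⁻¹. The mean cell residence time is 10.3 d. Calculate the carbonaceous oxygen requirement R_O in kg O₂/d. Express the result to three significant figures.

Observed yield with endogenous decay: Y_obs = Y / (1 + k_d·θ_c) = 0.435 / (1 + 0.108 × 10.3) = 0.435 / 2.112 = 0.2059 g VSS/g BOD_L.
ΔS = 958 − 17.4 = 940.6 mg/L, so the substrate removal rate is 210 × 940.6/1000 = 197.5 kg BOD_L/d.
Net sludge production P_X = 0.2059 × 197.5 = 40.68 kg VSS/d.
R_O = Q·(S₀ − S) − 1.42·P_X = 197.5 − 1.42 × 40.68 = 139.8 kg O₂/d.

R_O ≈ 140 kg O₂/d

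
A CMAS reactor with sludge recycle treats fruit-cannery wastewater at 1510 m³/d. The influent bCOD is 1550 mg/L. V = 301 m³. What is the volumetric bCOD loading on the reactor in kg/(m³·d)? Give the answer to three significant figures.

L_v ≈ 7.78 kg bCOD/(m³·d)

L_v = Q S₀ / V = 1510 × 1550 × 10⁻³ / 301.0 = 7.776 kg/(m³·d).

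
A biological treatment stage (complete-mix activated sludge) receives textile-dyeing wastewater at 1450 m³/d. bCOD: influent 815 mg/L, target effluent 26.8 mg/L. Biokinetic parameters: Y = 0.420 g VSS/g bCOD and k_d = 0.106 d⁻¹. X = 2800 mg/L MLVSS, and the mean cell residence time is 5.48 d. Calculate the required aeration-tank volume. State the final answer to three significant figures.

V ≈ 594 m³

Rearranging the biomass balance for a CMAS with decay, V = Y·Q·ΔS·θ_c / [X·(1+k_d θ_c)] = 0.420 × 1450 × (815 − 26.8) × 5.48 / [2800 × (1 + 0.106 × 5.48)] = 2.63×10^6 / 4426 = 594.3 m³.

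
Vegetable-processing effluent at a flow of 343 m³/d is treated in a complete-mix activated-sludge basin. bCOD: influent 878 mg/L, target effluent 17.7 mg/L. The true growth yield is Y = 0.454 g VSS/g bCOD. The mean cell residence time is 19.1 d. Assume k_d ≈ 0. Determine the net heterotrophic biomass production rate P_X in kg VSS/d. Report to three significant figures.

P_X ≈ 134 kg VSS/d

No decay correction is needed, so Y_obs = Y = 0.454.
ΔS = 878 − 17.7 = 860.3 mg/L, so the substrate removal rate is 343 × 860.3/1000 = 295.1 kg bCOD/d.
P_X = Y_obs · Q(S₀ − S) = 0.4540 × 295.1 = 134.0 kg VSS/d.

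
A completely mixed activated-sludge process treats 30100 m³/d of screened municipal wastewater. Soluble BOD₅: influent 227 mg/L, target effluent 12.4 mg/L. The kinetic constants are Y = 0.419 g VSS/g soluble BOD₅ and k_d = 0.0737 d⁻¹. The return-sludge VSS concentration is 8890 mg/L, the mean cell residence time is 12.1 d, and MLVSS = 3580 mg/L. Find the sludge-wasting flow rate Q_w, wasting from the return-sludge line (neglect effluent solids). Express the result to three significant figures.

From the SRT design equation V = Y Q (S₀−S) θ_c / [X (1 + k_d θ_c)] = 0.419 × 30100 × (227 − 12.4) × 12.1 / [3580 × (1 + 0.0737 × 12.1)] = 3.27×10^7 / 6773 = 4836 m³.
Wasting from the return line (neglecting effluent solids): Q_w = V·X / (θ_c·X_r) = 4836 × 3580 / (12.1 × 8890) = 160.9 m³/d.

Q_w ≈ 161 m³/d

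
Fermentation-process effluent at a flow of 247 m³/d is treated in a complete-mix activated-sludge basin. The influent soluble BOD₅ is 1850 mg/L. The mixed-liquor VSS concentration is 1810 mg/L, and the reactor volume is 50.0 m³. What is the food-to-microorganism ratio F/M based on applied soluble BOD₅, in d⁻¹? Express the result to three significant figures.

F/M = applied load / biomass = Q·S₀/(V·X) = 247 × 1850 / (50.00 × 1810) = 5.049 d⁻¹.

F/M ≈ 5.05 d⁻¹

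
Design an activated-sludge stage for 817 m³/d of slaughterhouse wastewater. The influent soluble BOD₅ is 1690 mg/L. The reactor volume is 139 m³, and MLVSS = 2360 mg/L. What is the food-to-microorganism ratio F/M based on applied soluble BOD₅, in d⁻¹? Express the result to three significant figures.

F/M ≈ 4.21 d⁻¹

Food-to-microorganism ratio F/M = Q S₀ / (V X) = 817 × 1690 / (139.0 × 2360) = 4.209 d⁻¹.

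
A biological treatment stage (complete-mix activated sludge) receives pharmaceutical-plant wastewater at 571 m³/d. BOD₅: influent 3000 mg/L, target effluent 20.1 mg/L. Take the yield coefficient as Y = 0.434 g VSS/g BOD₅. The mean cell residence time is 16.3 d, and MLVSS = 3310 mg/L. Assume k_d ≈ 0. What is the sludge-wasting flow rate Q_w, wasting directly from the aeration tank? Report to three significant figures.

Q_w ≈ 223 m³/d

With k_d = 0 the design equation reduces to V = Y Q (S₀−S) θ_c / X = 0.434 × 571 × (3000 − 20.1) × 16.3 / 3310 = 3637 m³.
With mixed-liquor wasting, θ_c = V/Q_w, so Q_w = V/θ_c = 3637/16.3 = 223.1 m³/d.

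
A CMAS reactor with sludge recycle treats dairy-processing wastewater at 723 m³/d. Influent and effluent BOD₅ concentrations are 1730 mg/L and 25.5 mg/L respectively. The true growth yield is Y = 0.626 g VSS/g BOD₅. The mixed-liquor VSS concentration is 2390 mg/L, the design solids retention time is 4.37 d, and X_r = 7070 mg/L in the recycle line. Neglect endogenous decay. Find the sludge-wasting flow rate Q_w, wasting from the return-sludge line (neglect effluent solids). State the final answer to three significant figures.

Q_w ≈ 109 m³/d

With k_d = 0 the design equation reduces to V = Y Q (S₀−S) θ_c / X = 0.626 × 723 × (1730 − 25.5) × 4.37 / 2390 = 1411 m³.
Q_w = (V·X)/(θ_c X_r) = 1411 × 2390 / (4.37 × 7070) = 109.1 m³/d.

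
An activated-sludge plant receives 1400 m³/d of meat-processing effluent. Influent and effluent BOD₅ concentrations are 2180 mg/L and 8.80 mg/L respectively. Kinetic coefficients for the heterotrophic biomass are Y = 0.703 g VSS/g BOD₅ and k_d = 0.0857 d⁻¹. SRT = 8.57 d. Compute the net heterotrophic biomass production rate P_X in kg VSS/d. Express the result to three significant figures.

P_X ≈ 1230 kg VSS/d

Y_obs = Y / (1 + k_d θ_c) = 0.703 / (1 + 0.0857 × 8.57) = 0.703 / 1.734 = 0.4053.
Q·(S₀ − S) = 1400 × (2180 − 8.80) × 10⁻³ = 3040 kg/d removed.
Net biomass production P_X = Y_obs × Q·(S₀ − S) = 0.4053 × 3040 = 1232 kg VSS/d.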